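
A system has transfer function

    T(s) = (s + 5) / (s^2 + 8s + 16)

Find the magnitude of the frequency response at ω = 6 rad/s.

|T(j6)| ≈ 0.1502

Substitute s = j6: numerator = 5 + j6, denominator = -20 + j48.
|T(j6)| = |5 + j6| / |-20 + j48| = 7.8102 / 52 ≈ 0.1502.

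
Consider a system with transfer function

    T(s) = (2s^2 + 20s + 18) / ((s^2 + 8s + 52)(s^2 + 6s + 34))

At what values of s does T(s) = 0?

s = -1, -9

Set the numerator to zero: 2s^2 + 20s + 18 = 0, i.e. 2·(s^2 + 10s + 9) = 0.
Factoring: (s + 1)(s + 9) = 0.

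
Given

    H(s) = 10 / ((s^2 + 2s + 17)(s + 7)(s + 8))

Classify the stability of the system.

stable

The poles can be read from the denominator factors: s = -1 ± 4j, -7, -8.
Since all poles lie strictly in the left half-plane, the system is stable.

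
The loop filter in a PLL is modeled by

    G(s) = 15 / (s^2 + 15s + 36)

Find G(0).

Set s = 0: G(0) = (15) / (36) = 5/12.

G(0) = 5/12 ≈ 0.4167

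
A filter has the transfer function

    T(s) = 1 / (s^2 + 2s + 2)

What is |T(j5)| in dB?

Substitute s = j5: numerator = 1, denominator = -23 + j10.
|T(j5)| = |1| / |-23 + j10| = 1 / 25.080 ≈ 0.03987.
In decibels: 20·log₁₀(0.03987) ≈ -28.0 dB.

|T(j5)|_dB ≈ -28.0 dB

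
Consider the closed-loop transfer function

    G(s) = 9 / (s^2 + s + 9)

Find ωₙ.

ωₙ = 3 rad/s

Compare the denominator to the standard form s^2 + 2ζωₙs + ωₙ².
ωₙ² = 9, so ωₙ = 3 rad/s.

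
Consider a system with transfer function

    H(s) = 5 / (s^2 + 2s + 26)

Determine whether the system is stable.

The poles can be read from the denominator factors: s = -1 ± 5j.
Since all poles lie strictly in the left half-plane, the system is stable.

stable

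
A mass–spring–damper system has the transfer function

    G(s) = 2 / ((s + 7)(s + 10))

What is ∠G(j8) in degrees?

At s = j8: numerator = 2, denominator = 6 + j136.
∠G = ∠num − ∠den = 0° − (87.474°) = -87.47°.

∠G(j8) ≈ -87.47°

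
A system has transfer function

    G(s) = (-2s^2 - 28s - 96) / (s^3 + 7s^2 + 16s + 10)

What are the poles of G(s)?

s = -3 + j, -3 - j, -1

The poles are the roots of the denominator s^3 + 7s^2 + 16s + 10 = 0.
Trying s = -1: the polynomial evaluates to 0, so (s + 1) is a factor.
Dividing out leaves s^2 + 6s + 10 = 0.
The quadratic formula then gives s = -3 ± 1j.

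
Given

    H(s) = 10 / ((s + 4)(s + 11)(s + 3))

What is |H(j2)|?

|H(j2)| ≈ 0.05547

Substitute s = j2: numerator = 10, denominator = 60 + j170.
|H(j2)| = |10| / |60 + j170| = 10 / 180.28 ≈ 0.05547.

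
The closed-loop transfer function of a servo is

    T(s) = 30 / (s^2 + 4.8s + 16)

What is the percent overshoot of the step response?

Comparing s^2 + 4.8s + 16 to s^2 + 2ζωₙs + ωₙ²: ωₙ = 4 rad/s and ζ = 4.8/(2·4) = 0.6.
%OS = 100·exp(−πζ/√(1−ζ²)) = 100·exp(−π·0.6/√(1−0.6²)) ≈ 9.48%.

%OS ≈ 9.48%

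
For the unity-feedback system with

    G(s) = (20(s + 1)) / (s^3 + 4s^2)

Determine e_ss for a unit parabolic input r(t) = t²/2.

G(s) has 2 poles at the origin.
This is a Type 2 system. Ka = lim_{s→0} s^2·G(s) = 20/4 = 5.
e_ss = 1/Ka = 1/(5) = 1/5 ≈ 0.2000.

e_ss = 0.2000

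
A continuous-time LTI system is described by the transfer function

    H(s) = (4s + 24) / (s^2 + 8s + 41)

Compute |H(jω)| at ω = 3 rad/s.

Substitute s = j3: numerator = 24 + j12, denominator = 32 + j24.
|H(j3)| = |24 + j12| / |32 + j24| = 26.833 / 40 ≈ 0.6708.

|H(j3)| ≈ 0.6708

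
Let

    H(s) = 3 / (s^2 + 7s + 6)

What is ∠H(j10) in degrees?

∠H(j10) ≈ -143.3°

At s = j10: numerator = 3, denominator = -94 + j70.
∠H = ∠num − ∠den = 0° − (143.33°) = -143.3°.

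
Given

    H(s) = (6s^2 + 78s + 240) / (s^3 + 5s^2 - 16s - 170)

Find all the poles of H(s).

s = -5 + 3j, -5 - 3j, 5

The poles are the roots of the denominator s^3 + 5s^2 - 16s - 170 = 0.
Trying s = 5: the polynomial evaluates to 0, so (s - 5) is a factor.
Dividing out leaves s^2 + 10s + 34 = 0.
The quadratic formula then gives s = -5 ± 3j.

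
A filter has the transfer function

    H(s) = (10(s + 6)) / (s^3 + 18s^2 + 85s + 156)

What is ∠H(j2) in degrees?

∠H(j2) ≈ -44.16°

At s = j2: numerator = 60 + j20, denominator = 84 + j162.
∠H = ∠num − ∠den = 18.435° − (62.592°) = -44.16°.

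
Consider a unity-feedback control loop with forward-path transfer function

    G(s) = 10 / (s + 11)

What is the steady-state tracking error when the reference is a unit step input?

e_ss = 0.5238

G(s) has no poles at the origin.
This is a Type 0 system. Kp = lim_{s→0} G(s) = 10/11.
e_ss = 1/(1 + Kp) = 1/(1 + 10/11) = 11/21 ≈ 0.5238.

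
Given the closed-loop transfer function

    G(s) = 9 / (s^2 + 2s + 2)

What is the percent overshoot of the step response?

Comparing s^2 + 2s + 2 to s^2 + 2ζωₙs + ωₙ²: ωₙ = √2 ≈ 1.414 rad/s and ζ = 2/(2·√2) ≈ 0.7071.
%OS = 100·exp(−πζ/√(1−ζ²)) = 100·exp(−π·0.7071/√(1−0.7071²)) ≈ 4.32%.

%OS ≈ 4.32%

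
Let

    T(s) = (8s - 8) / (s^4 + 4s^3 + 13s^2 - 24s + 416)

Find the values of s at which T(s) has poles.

The poles are the roots of the denominator s^4 + 4s^3 + 13s^2 - 24s + 416 = 0.
No real roots exist; factor into two real quadratics: (s^2 - 4s + 13)(s^2 + 8s + 32) = 0.
Each quadratic gives a conjugate pair via the quadratic formula.

s = 2 ± 3j, -4 ± 4j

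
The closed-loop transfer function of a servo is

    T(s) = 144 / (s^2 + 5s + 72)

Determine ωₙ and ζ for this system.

ωₙ ≈ 8.485 rad/s, ζ ≈ 0.2946

Compare the denominator to the standard form s^2 + 2ζωₙs + ωₙ².
ωₙ² = 72, so ωₙ = √72 ≈ 8.485 rad/s.
2ζωₙ = 5, so ζ = 5/(2·√72) ≈ 0.2946.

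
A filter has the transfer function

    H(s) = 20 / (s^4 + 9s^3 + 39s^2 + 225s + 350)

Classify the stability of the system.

marginally stable

The denominator s^4 + 9s^3 + 39s^2 + 225s + 350 factors as (s^2 + 25)(s + 7)(s + 2), giving poles at s = ±5j, -7, -2.
Since the simple pole(s) at s = ±5j lie on the jω-axis with none in the right half-plane, the system is marginally stable.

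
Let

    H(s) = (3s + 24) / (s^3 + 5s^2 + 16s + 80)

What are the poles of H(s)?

The poles are the roots of the denominator s^3 + 5s^2 + 16s + 80 = 0.
Trying s = -5: the polynomial evaluates to 0, so (s + 5) is a factor.
Dividing out leaves s^2 + 16 = 0.
The quadratic formula then gives s = 0 ± 4j.

s = -5, ±4j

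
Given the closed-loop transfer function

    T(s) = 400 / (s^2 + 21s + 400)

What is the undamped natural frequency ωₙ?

ωₙ = 20 rad/s

Compare the denominator to the standard form s^2 + 2ζωₙs + ωₙ².
ωₙ² = 400, so ωₙ = 20 rad/s.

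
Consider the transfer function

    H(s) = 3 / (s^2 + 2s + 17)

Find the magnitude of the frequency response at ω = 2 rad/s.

|H(j2)| ≈ 0.2206

Substitute s = j2: numerator = 3, denominator = 13 + j4.
|H(j2)| = |3| / |13 + j4| = 3 / 13.601 ≈ 0.2206.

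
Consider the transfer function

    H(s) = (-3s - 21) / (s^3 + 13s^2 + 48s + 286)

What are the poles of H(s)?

The poles are the roots of the denominator s^3 + 13s^2 + 48s + 286 = 0.
Trying s = -11: the polynomial evaluates to 0, so (s + 11) is a factor.
Dividing out leaves s^2 + 2s + 26 = 0.
The quadratic formula then gives s = -1 ± 5j.

s = -1 ± 5j, -11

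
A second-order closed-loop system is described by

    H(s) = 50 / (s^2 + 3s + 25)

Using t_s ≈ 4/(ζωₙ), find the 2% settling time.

t_s ≈ 2.667 s

Comparing s^2 + 3s + 25 to s^2 + 2ζωₙs + ωₙ²: ωₙ = 5 rad/s and ζ = 3/(2·5) = 0.3.
ζωₙ = 3/2 = 1.5, so t_s ≈ 4/(ζωₙ) = 4/1.5 ≈ 2.667 s.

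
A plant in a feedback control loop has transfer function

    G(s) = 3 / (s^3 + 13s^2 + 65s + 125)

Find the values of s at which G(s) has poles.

s = -4 + 3j, -4 - 3j, -5

The poles are the roots of the denominator s^3 + 13s^2 + 65s + 125 = 0.
Trying s = -5: the polynomial evaluates to 0, so (s + 5) is a factor.
Dividing out leaves s^2 + 8s + 25 = 0.
The quadratic formula then gives s = -4 ± 3j.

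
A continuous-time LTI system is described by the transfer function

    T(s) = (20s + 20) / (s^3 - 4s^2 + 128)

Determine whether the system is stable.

The denominator s^3 - 4s^2 + 128 factors as (s + 4)(s^2 - 8s + 32), giving poles at s = -4, 4 ± 4j.
Since the pole(s) at s = 4 ± 4j lie in the right half-plane, the system is unstable.

unstable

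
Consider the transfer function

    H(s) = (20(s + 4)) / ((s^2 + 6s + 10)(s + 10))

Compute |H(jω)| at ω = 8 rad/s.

Substitute s = j8: numerator = 80 + j160, denominator = -924 + j48.
|H(j8)| = |80 + j160| / |-924 + j48| = 178.89 / 925.25 ≈ 0.1933.

|H(j8)| ≈ 0.1933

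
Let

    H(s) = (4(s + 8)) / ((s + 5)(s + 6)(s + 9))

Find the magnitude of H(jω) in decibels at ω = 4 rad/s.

|H(j4)|_dB ≈ -22.1 dB

Substitute s = j4: numerator = 32 + j16, denominator = -50 + j452.
|H(j4)| = |32 + j16| / |-50 + j452| = 35.777 / 454.76 ≈ 0.07867.
In decibels: 20·log₁₀(0.07867) ≈ -22.1 dB.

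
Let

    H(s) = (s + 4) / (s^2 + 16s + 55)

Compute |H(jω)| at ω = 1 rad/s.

Substitute s = j1: numerator = 4 + j1, denominator = 54 + j16.
|H(j1)| = |4 + j1| / |54 + j16| = 4.1231 / 56.321 ≈ 0.07321.

|H(j1)| ≈ 0.07321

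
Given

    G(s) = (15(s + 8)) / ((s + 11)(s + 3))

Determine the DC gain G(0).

G(0) = 40/11 ≈ 3.636

At s = 0 each factor (s + a) contributes a and each (s^2 + bs + c) contributes c.
G(0) = 15·(8) / ((11) · (3)) = 120/33 = 40/11.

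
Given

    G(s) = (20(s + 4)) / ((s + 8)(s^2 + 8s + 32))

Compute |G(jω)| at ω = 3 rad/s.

|G(j3)| ≈ 0.3521

Substitute s = j3: numerator = 80 + j60, denominator = 112 + j261.
|G(j3)| = |80 + j60| / |112 + j261| = 100 / 284.02 ≈ 0.3521.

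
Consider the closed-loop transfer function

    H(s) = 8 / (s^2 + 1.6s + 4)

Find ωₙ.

Compare the denominator to the standard form s^2 + 2ζωₙs + ωₙ².
ωₙ² = 4, so ωₙ = 2 rad/s.

ωₙ = 2 rad/s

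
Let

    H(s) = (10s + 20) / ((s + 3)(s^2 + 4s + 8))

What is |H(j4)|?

|H(j4)| = 0.5000

Substitute s = j4: numerator = 20 + j40, denominator = -88 + j16.
|H(j4)| = |20 + j40| / |-88 + j16| = 44.721 / 89.443 = 0.5000.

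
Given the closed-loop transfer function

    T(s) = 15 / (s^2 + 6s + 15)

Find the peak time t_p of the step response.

t_p ≈ 1.283 s

Comparing s^2 + 6s + 15 to s^2 + 2ζωₙs + ωₙ²: ωₙ = √15 ≈ 3.873 rad/s and ζ = 6/(2·√15) ≈ 0.7746.
ζωₙ = 6/2 = 3, so ω_d = ωₙ√(1−ζ²) = √(ωₙ² − (ζωₙ)²) = √(15 − 3²) = √6 ≈ 2.449 rad/s.
t_p = π/ω_d = π/2.449 ≈ 1.283 s.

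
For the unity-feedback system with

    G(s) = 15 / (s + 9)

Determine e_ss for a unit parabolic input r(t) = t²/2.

e_ss = ∞

G(s) has no poles at the origin.
This is a Type 0 system; Ka = lim_{s→0} s^2·G(s) = 0, so the steady-state error for a parabola input is infinite.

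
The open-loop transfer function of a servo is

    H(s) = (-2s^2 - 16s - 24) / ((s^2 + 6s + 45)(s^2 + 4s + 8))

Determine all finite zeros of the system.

Set the numerator to zero: -2s^2 - 16s - 24 = 0, i.e. -2·(s^2 + 8s + 12) = 0.
Factoring: (s + 2)(s + 6) = 0.

s = -2, -6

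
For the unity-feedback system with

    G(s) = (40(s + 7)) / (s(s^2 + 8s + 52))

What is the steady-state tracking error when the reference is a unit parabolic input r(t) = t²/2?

e_ss = ∞

G(s) has one pole at the origin.
This is a Type 1 system; Ka = lim_{s→0} s^2·G(s) = 0, so the steady-state error for a parabola input is infinite.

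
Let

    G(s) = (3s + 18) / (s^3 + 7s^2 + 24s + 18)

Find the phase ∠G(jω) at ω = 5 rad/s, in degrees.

∠G(j5) ≈ -142.0°

At s = j5: numerator = 18 + j15, denominator = -157 - j5.
∠G = ∠num − ∠den = 39.806° − (-178.18°) = 218.0°, which wraps to -142.0°.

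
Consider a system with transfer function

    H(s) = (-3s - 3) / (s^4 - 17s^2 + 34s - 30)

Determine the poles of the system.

The poles are the roots of the denominator s^4 - 17s^2 + 34s - 30 = 0.
Trying s = 3: the polynomial evaluates to 0, so (s - 3) is a factor.
Dividing out leaves s^3 + 3s^2 - 8s + 10 = 0.
This factors further as (s + 5)(s^2 - 2s + 2) = 0.

s = 3, -5, 1 ± j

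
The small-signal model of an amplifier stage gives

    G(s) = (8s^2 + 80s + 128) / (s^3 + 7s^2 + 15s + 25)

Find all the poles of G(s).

s = -1 ± 2j, -5

The poles are the roots of the denominator s^3 + 7s^2 + 15s + 25 = 0.
Trying s = -5: the polynomial evaluates to 0, so (s + 5) is a factor.
Dividing out leaves s^2 + 2s + 5 = 0.
The quadratic formula then gives s = -1 ± 2j.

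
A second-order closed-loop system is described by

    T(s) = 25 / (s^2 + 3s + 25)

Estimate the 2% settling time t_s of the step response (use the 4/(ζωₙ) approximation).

Comparing s^2 + 3s + 25 to s^2 + 2ζωₙs + ωₙ²: ωₙ = 5 rad/s and ζ = 3/(2·5) = 0.3.
ζωₙ = 3/2 = 1.5, so t_s ≈ 4/(ζωₙ) = 4/1.5 ≈ 2.667 s.

t_s ≈ 2.667 s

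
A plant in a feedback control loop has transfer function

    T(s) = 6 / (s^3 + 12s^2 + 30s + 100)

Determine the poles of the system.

s = -1 + 3j, -1 - 3j, -10

The poles are the roots of the denominator s^3 + 12s^2 + 30s + 100 = 0.
Trying s = -10: the polynomial evaluates to 0, so (s + 10) is a factor.
Dividing out leaves s^2 + 2s + 10 = 0.
The quadratic formula then gives s = -1 ± 3j.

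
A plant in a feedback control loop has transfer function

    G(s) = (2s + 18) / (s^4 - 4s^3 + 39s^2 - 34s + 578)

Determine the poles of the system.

s = 3 ± 5j, -1 ± 4j

The poles are the roots of the denominator s^4 - 4s^3 + 39s^2 - 34s + 578 = 0.
No real roots exist; factor into two real quadratics: (s^2 - 6s + 34)(s^2 + 2s + 17) = 0.
Each quadratic gives a conjugate pair via the quadratic formula.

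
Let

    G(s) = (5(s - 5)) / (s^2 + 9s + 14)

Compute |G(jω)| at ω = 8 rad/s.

Substitute s = j8: numerator = -25 + j40, denominator = -50 + j72.
|G(j8)| = |-25 + j40| / |-50 + j72| = 47.170 / 87.658 ≈ 0.5381.

|G(j8)| ≈ 0.5381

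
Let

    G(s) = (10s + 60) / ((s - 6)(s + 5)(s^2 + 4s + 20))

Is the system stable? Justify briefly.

The poles can be read from the denominator factors: s = 6, -5, -2 + 4j, -2 - 4j.
Since the pole(s) at s = 6 lie in the right half-plane, the system is unstable.

unstable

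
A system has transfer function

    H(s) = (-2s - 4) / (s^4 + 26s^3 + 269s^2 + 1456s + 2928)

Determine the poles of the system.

The poles are the roots of the denominator s^4 + 26s^3 + 269s^2 + 1456s + 2928 = 0.
Trying s = -12: the polynomial evaluates to 0, so (s + 12) is a factor.
Dividing out leaves s^3 + 14s^2 + 101s + 244 = 0.
This factors further as (s^2 + 10s + 61)(s + 4) = 0.

s = -5 ± 6j, -12, -4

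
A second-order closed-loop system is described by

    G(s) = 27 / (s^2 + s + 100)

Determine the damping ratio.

Compare the denominator to the standard form s^2 + 2ζωₙs + ωₙ².
ωₙ² = 100, so ωₙ = 10 rad/s.
2ζωₙ = 1, so ζ = 1/(2·10) = 0.05.
With ζ = 0.05 the response is underdamped.

ζ = 0.05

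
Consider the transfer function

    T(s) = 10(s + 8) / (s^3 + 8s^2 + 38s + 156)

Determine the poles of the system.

s = -1 + 5j, -1 - 5j, -6

The poles are the roots of the denominator s^3 + 8s^2 + 38s + 156 = 0.
Trying s = -6: the polynomial evaluates to 0, so (s + 6) is a factor.
Dividing out leaves s^2 + 2s + 26 = 0.
The quadratic formula then gives s = -1 ± 5j.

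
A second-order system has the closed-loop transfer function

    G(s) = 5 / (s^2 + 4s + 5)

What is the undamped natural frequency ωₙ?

Compare the denominator to the standard form s^2 + 2ζωₙs + ωₙ².
ωₙ² = 5, so ωₙ = √5 ≈ 2.236 rad/s.

ωₙ ≈ 2.236 rad/s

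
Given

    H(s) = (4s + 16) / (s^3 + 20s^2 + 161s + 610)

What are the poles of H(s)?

The poles are the roots of the denominator s^3 + 20s^2 + 161s + 610 = 0.
Trying s = -10: the polynomial evaluates to 0, so (s + 10) is a factor.
Dividing out leaves s^2 + 10s + 61 = 0.
The quadratic formula then gives s = -5 ± 6j.

s = -5 ± 6j, -10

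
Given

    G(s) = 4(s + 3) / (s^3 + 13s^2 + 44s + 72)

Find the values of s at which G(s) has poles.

s = -2 + 2j, -2 - 2j, -9

The poles are the roots of the denominator s^3 + 13s^2 + 44s + 72 = 0.
Trying s = -9: the polynomial evaluates to 0, so (s + 9) is a factor.
Dividing out leaves s^2 + 4s + 8 = 0.
The quadratic formula then gives s = -2 ± 2j.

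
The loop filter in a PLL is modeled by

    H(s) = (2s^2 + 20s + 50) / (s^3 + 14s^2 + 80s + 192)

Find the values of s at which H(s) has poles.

s = -4 ± 4j, -6

The poles are the roots of the denominator s^3 + 14s^2 + 80s + 192 = 0.
Trying s = -6: the polynomial evaluates to 0, so (s + 6) is a factor.
Dividing out leaves s^2 + 8s + 32 = 0.
The quadratic formula then gives s = -4 ± 4j.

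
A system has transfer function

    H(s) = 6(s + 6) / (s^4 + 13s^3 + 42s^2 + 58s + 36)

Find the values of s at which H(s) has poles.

The poles are the roots of the denominator s^4 + 13s^3 + 42s^2 + 58s + 36 = 0.
Trying s = -9: the polynomial evaluates to 0, so (s + 9) is a factor.
Dividing out leaves s^3 + 4s^2 + 6s + 4 = 0.
This factors further as (s^2 + 2s + 2)(s + 2) = 0.

s = -1 ± j, -9, -2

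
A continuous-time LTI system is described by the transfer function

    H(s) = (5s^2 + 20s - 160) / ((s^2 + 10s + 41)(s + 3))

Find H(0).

H(0) = -160/123 ≈ -1.301

Set s = 0: H(0) = (-160) / (123) = -160/123.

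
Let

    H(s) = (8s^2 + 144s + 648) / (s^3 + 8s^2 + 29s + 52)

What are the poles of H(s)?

s = -2 + 3j, -2 - 3j, -4

The poles are the roots of the denominator s^3 + 8s^2 + 29s + 52 = 0.
Trying s = -4: the polynomial evaluates to 0, so (s + 4) is a factor.
Dividing out leaves s^2 + 4s + 13 = 0.
The quadratic formula then gives s = -2 ± 3j.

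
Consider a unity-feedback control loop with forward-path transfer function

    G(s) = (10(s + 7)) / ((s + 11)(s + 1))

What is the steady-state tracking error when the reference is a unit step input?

e_ss = 0.1358

G(s) has no poles at the origin.
This is a Type 0 system. Kp = lim_{s→0} G(s) = 70/11.
e_ss = 1/(1 + Kp) = 1/(1 + 70/11) = 11/81 ≈ 0.1358.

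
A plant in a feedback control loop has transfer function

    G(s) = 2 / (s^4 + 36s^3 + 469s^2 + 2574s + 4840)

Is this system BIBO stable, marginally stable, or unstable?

stable

The denominator s^4 + 36s^3 + 469s^2 + 2574s + 4840 factors as (s + 4)(s + 11)^2(s + 10), giving poles at s = -4, -11, -10, -11.
Since all poles lie strictly in the left half-plane, the system is stable.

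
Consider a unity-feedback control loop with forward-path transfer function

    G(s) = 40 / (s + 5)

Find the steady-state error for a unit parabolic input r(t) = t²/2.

e_ss = ∞

G(s) has no poles at the origin.
This is a Type 0 system; Ka = lim_{s→0} s^2·G(s) = 0, so the steady-state error for a parabola input is infinite.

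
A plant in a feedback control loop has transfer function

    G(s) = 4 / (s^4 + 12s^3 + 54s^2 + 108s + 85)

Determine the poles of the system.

s = -2 + j, -2 - j, -4 + j, -4 - j

The poles are the roots of the denominator s^4 + 12s^3 + 54s^2 + 108s + 85 = 0.
No real roots exist; factor into two real quadratics: (s^2 + 4s + 5)(s^2 + 8s + 17) = 0.
Each quadratic gives a conjugate pair via the quadratic formula.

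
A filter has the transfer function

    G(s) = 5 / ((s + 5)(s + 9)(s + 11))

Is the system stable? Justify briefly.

The poles can be read from the denominator factors: s = -5, -9, -11.
Since all poles lie strictly in the left half-plane, the system is stable.

stable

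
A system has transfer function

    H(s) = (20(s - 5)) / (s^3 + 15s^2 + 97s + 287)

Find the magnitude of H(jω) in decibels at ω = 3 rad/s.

|H(j3)|_dB ≈ -8.34 dB

Substitute s = j3: numerator = -100 + j60, denominator = 152 + j264.
|H(j3)| = |-100 + j60| / |152 + j264| = 116.62 / 304.63 ≈ 0.3828.
In decibels: 20·log₁₀(0.3828) ≈ -8.34 dB.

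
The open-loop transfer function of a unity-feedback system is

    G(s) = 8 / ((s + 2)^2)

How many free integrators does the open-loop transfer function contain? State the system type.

Type 0

The denominator has no factor of s at the origin — no free integrator — so this is a Type 0 system.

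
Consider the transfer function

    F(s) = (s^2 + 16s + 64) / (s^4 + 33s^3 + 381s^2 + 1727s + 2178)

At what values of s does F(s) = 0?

Set the numerator to zero: s^2 + 16s + 64 = 0.
Factoring: (s + 8)^2 = 0.

s = -8, -8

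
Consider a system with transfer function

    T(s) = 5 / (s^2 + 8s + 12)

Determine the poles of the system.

s = -2, -6

The poles are the roots of the denominator s^2 + 8s + 12 = 0.
Factoring: (s + 2)(s + 6) = 0, so s = -2 and s = -6.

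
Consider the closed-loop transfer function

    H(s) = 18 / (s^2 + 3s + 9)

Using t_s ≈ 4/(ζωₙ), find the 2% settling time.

t_s ≈ 2.667 s

Comparing s^2 + 3s + 9 to s^2 + 2ζωₙs + ωₙ²: ωₙ = 3 rad/s and ζ = 3/(2·3) = 0.5.
ζωₙ = 3/2 = 1.5, so t_s ≈ 4/(ζωₙ) = 4/1.5 ≈ 2.667 s.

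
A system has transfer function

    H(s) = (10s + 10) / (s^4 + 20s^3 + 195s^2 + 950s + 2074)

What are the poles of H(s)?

The poles are the roots of the denominator s^4 + 20s^3 + 195s^2 + 950s + 2074 = 0.
No real roots exist; factor into two real quadratics: (s^2 + 10s + 34)(s^2 + 10s + 61) = 0.
Each quadratic gives a conjugate pair via the quadratic formula.

s = -5 + 3j, -5 - 3j, -5 + 6j, -5 - 6j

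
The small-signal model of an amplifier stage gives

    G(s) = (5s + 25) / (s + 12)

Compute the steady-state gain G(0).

Set s = 0: G(0) = (25) / (12) = 25/12.

G(0) = 25/12 ≈ 2.083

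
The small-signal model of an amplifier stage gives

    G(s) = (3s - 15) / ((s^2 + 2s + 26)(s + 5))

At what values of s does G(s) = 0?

Set the numerator to zero: 3s - 15 = 0, i.e. 3·(s - 5) = 0.
So s = 5.

s = 5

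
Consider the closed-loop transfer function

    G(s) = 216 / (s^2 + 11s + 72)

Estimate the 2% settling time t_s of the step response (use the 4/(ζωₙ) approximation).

Comparing s^2 + 11s + 72 to s^2 + 2ζωₙs + ωₙ²: ωₙ = √72 ≈ 8.485 rad/s and ζ = 11/(2·√72) ≈ 0.6482.
ζωₙ = 11/2 = 5.5, so t_s ≈ 4/(ζωₙ) = 4/5.5 ≈ 0.7273 s.

t_s ≈ 0.7273 s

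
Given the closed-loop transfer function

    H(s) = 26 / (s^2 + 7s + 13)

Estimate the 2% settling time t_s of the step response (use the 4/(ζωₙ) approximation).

Comparing s^2 + 7s + 13 to s^2 + 2ζωₙs + ωₙ²: ωₙ = √13 ≈ 3.606 rad/s and ζ = 7/(2·√13) ≈ 0.9707.
ζωₙ = 7/2 = 3.5, so t_s ≈ 4/(ζωₙ) = 4/3.5 ≈ 1.143 s.

t_s ≈ 1.143 s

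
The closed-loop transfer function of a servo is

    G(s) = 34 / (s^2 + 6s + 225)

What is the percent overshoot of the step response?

Comparing s^2 + 6s + 225 to s^2 + 2ζωₙs + ωₙ²: ωₙ = 15 rad/s and ζ = 6/(2·15) = 0.2.
%OS = 100·exp(−πζ/√(1−ζ²)) = 100·exp(−π·0.2/√(1−0.2²)) ≈ 52.7%.

%OS ≈ 52.7%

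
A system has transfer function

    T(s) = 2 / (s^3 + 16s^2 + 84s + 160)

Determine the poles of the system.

s = -4 + 2j, -4 - 2j, -8

The poles are the roots of the denominator s^3 + 16s^2 + 84s + 160 = 0.
Trying s = -8: the polynomial evaluates to 0, so (s + 8) is a factor.
Dividing out leaves s^2 + 8s + 20 = 0.
The quadratic formula then gives s = -4 ± 2j.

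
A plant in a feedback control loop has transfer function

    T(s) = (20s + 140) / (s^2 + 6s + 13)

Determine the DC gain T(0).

T(0) = 140/13 ≈ 10.77

Set s = 0: T(0) = (140) / (13) = 140/13.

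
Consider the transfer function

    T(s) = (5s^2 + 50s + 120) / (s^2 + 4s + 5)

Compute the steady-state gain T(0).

Set s = 0: T(0) = (120) / (5) = 24.

T(0) = 24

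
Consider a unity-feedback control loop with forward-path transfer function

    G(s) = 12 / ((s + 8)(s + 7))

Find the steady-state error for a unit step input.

e_ss = 0.8235

G(s) has no poles at the origin.
This is a Type 0 system. Kp = lim_{s→0} G(s) = 12/56 = 3/14.
e_ss = 1/(1 + Kp) = 1/(1 + 3/14) = 14/17 ≈ 0.8235.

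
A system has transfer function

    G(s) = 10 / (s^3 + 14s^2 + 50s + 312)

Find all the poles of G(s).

s = -1 + 5j, -1 - 5j, -12

The poles are the roots of the denominator s^3 + 14s^2 + 50s + 312 = 0.
Trying s = -12: the polynomial evaluates to 0, so (s + 12) is a factor.
Dividing out leaves s^2 + 2s + 26 = 0.
The quadratic formula then gives s = -1 ± 5j.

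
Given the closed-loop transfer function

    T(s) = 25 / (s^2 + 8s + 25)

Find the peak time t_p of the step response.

t_p ≈ 1.047 s

Comparing s^2 + 8s + 25 to s^2 + 2ζωₙs + ωₙ²: ωₙ = 5 rad/s and ζ = 8/(2·5) = 0.8.
ζωₙ = 8/2 = 4, so ω_d = ωₙ√(1−ζ²) = √(ωₙ² − (ζωₙ)²) = √(25 − 4²) = √9 = 3 rad/s.
t_p = π/ω_d = π/3 ≈ 1.047 s.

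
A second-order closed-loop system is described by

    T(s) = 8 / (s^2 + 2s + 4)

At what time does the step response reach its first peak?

t_p ≈ 1.814 s

Comparing s^2 + 2s + 4 to s^2 + 2ζωₙs + ωₙ²: ωₙ = 2 rad/s and ζ = 2/(2·2) = 0.5.
ζωₙ = 2/2 = 1, so ω_d = ωₙ√(1−ζ²) = √(ωₙ² − (ζωₙ)²) = √(4 − 1²) = √3 ≈ 1.732 rad/s.
t_p = π/ω_d = π/1.732 ≈ 1.814 s.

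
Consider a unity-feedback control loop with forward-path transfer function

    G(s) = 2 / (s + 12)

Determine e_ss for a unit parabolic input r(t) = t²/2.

e_ss = ∞

G(s) has no poles at the origin.
This is a Type 0 system; Ka = lim_{s→0} s^2·G(s) = 0, so the steady-state error for a parabola input is infinite.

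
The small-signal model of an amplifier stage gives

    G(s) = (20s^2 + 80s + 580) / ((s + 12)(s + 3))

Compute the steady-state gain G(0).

G(0) = 145/9 ≈ 16.11

Set s = 0: G(0) = (580) / (36) = 145/9.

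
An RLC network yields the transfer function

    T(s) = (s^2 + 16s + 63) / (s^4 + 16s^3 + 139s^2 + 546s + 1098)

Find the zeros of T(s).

Set the numerator to zero: s^2 + 16s + 63 = 0.
Factoring: (s + 7)(s + 9) = 0.

s = -7, -9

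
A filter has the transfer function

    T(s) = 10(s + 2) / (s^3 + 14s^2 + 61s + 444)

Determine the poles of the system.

s = -1 ± 6j, -12

The poles are the roots of the denominator s^3 + 14s^2 + 61s + 444 = 0.
Trying s = -12: the polynomial evaluates to 0, so (s + 12) is a factor.
Dividing out leaves s^2 + 2s + 37 = 0.
The quadratic formula then gives s = -1 ± 6j.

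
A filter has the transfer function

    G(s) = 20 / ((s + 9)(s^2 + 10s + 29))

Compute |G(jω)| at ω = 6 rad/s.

Substitute s = j6: numerator = 20, denominator = -423 + j498.
|G(j6)| = |20| / |-423 + j498| = 20 / 653.40 ≈ 0.03061.

|G(j6)| ≈ 0.03061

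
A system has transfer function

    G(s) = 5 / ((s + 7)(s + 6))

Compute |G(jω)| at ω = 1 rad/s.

|G(j1)| ≈ 0.1162

Substitute s = j1: numerator = 5, denominator = 41 + j13.
|G(j1)| = |5| / |41 + j13| = 5 / 43.012 ≈ 0.1162.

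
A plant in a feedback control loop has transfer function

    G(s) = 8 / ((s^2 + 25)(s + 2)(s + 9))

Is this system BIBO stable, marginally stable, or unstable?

The poles can be read from the denominator factors: s = 5j, -5j, -2, -9.
Since the simple pole(s) at s = 5j, -5j lie on the jω-axis with none in the right half-plane, the system is marginally stable.

marginally stable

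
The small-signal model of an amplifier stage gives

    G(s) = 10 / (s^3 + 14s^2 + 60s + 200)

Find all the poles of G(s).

The poles are the roots of the denominator s^3 + 14s^2 + 60s + 200 = 0.
Trying s = -10: the polynomial evaluates to 0, so (s + 10) is a factor.
Dividing out leaves s^2 + 4s + 20 = 0.
The quadratic formula then gives s = -2 ± 4j.

s = -2 + 4j, -2 - 4j, -10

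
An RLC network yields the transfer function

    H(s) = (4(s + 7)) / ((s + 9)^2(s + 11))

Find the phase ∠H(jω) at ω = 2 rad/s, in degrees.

At s = j2: numerator = 28 + j8, denominator = 775 + j550.
∠H = ∠num − ∠den = 15.945° − (35.362°) = -19.42°.

∠H(j2) ≈ -19.42°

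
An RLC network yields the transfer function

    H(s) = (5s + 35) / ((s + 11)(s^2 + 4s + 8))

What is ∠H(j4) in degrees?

∠H(j4) ≈ -106.8°

At s = j4: numerator = 35 + j20, denominator = -152 + j144.
∠H = ∠num − ∠den = 29.745° − (136.55°) = -106.8°.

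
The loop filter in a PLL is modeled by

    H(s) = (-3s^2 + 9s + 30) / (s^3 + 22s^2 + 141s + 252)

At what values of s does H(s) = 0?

Set the numerator to zero: -3s^2 + 9s + 30 = 0, i.e. -3·(s^2 - 3s - 10) = 0.
Factoring: (s - 5)(s + 2) = 0.

s = 5, -2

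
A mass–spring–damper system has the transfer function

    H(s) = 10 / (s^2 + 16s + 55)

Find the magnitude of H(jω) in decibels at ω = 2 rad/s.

Substitute s = j2: numerator = 10, denominator = 51 + j32.
|H(j2)| = |10| / |51 + j32| = 10 / 60.208 ≈ 0.1661.
In decibels: 20·log₁₀(0.1661) ≈ -15.6 dB.

|H(j2)|_dB ≈ -15.6 dB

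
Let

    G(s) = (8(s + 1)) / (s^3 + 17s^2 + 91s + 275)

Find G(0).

G(0) = 8/275 ≈ 0.02909

Set s = 0: G(0) = (8) / (275) = 8/275.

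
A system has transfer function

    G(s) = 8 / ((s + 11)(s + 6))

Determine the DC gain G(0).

G(0) = 4/33 ≈ 0.1212

At s = 0 each factor (s + a) contributes a and each (s^2 + bs + c) contributes c.
G(0) = 8·1 / ((11) · (6)) = 8/66 = 4/33.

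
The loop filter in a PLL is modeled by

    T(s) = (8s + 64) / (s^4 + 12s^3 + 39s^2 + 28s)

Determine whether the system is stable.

The denominator s^4 + 12s^3 + 39s^2 + 28s factors as s(s + 7)(s + 1)(s + 4), giving poles at s = 0, -7, -1, -4.
Since the simple pole(s) at s = 0 lie on the jω-axis with none in the right half-plane, the system is marginally stable.

marginally stable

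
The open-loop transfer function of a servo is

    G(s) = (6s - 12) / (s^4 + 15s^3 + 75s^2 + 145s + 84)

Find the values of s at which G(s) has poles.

s = -7, -3, -1, -4

The poles are the roots of the denominator s^4 + 15s^3 + 75s^2 + 145s + 84 = 0.
Trying s = -7: the polynomial evaluates to 0, so (s + 7) is a factor.
Dividing out leaves s^3 + 8s^2 + 19s + 12 = 0.
This factors further as (s + 3)(s + 1)(s + 4) = 0.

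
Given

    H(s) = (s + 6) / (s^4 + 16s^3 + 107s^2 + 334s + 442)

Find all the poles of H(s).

The poles are the roots of the denominator s^4 + 16s^3 + 107s^2 + 334s + 442 = 0.
No real roots exist; factor into two real quadratics: (s^2 + 6s + 13)(s^2 + 10s + 34) = 0.
Each quadratic gives a conjugate pair via the quadratic formula.

s = -3 + 2j, -3 - 2j, -5 + 3j, -5 - 3j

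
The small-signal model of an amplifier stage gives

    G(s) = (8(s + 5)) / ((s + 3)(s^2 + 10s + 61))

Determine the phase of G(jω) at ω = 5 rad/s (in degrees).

∠G(j5) ≈ -68.28°

At s = j5: numerator = 40 + j40, denominator = -142 + j330.
∠G = ∠num − ∠den = 45° − (113.28°) = -68.28°.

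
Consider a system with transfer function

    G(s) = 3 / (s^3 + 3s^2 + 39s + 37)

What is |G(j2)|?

|G(j2)| ≈ 0.04036

Substitute s = j2: numerator = 3, denominator = 25 + j70.
|G(j2)| = |3| / |25 + j70| = 3 / 74.330 ≈ 0.04036.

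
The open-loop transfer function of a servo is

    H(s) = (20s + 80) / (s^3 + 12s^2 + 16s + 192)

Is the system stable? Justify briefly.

The denominator s^3 + 12s^2 + 16s + 192 factors as (s^2 + 16)(s + 12), giving poles at s = 4j, -4j, -12.
Since the simple pole(s) at s = ±4j lie on the jω-axis with none in the right half-plane, the system is marginally stable.

marginally stable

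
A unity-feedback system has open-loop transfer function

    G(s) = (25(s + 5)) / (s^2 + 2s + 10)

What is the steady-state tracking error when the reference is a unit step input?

G(s) has no poles at the origin.
This is a Type 0 system. Kp = lim_{s→0} G(s) = 125/10 = 25/2.
e_ss = 1/(1 + Kp) = 1/(1 + 25/2) = 2/27 ≈ 0.07407.

e_ss = 0.07407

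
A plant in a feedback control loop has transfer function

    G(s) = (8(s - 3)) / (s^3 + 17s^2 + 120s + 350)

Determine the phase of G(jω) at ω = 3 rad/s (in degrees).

∠G(j3) ≈ 75.61°

At s = j3: numerator = -24 + j24, denominator = 197 + j333.
∠G = ∠num − ∠den = 135° − (59.392°) = 75.61°.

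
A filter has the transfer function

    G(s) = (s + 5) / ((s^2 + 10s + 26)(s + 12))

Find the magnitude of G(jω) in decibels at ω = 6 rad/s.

Substitute s = j6: numerator = 5 + j6, denominator = -480 + j660.
|G(j6)| = |5 + j6| / |-480 + j660| = 7.8102 / 816.09 ≈ 0.009570.
In decibels: 20·log₁₀(0.009570) ≈ -40.4 dB.

|G(j6)|_dB ≈ -40.4 dB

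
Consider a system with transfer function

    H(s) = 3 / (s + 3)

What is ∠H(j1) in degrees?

At s = j1: numerator = 3, denominator = 3 + j1.
∠H = ∠num − ∠den = 0° − (18.435°) = -18.43°.

∠H(j1) ≈ -18.43°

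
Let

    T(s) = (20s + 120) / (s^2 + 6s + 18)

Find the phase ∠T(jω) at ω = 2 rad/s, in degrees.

∠T(j2) ≈ -22.17°

At s = j2: numerator = 120 + j40, denominator = 14 + j12.
∠T = ∠num − ∠den = 18.435° − (40.601°) = -22.17°.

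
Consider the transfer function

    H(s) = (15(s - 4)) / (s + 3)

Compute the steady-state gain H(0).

H(0) = -20

At s = 0 each factor (s + a) contributes a and each (s^2 + bs + c) contributes c.
H(0) = 15·(-4) / ((3)) = -60/3 = -20.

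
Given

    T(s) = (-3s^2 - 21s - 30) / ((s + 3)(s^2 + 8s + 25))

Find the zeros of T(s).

s = -5, -2

Set the numerator to zero: -3s^2 - 21s - 30 = 0, i.e. -3·(s^2 + 7s + 10) = 0.
Factoring: (s + 5)(s + 2) = 0.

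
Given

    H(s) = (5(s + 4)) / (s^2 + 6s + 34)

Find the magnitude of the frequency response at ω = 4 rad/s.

|H(j4)| ≈ 0.9428

Substitute s = j4: numerator = 20 + j20, denominator = 18 + j24.
|H(j4)| = |20 + j20| / |18 + j24| = 28.284 / 30 ≈ 0.9428.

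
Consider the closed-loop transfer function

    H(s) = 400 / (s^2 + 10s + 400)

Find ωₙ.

ωₙ = 20 rad/s

Compare the denominator to the standard form s^2 + 2ζωₙs + ωₙ².
ωₙ² = 400, so ωₙ = 20 rad/s.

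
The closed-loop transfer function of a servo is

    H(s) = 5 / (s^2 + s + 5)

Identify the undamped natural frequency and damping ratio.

ωₙ ≈ 2.236 rad/s, ζ ≈ 0.2236

Compare the denominator to the standard form s^2 + 2ζωₙs + ωₙ².
ωₙ² = 5, so ωₙ = √5 ≈ 2.236 rad/s.
2ζωₙ = 1, so ζ = 1/(2·√5) ≈ 0.2236.
With ζ = 0.2236 the response is underdamped.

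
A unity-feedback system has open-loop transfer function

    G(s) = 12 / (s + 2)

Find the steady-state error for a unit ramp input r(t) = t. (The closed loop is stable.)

G(s) has no poles at the origin.
This is a Type 0 system; Kv = lim_{s→0} s·G(s) = 0, so the steady-state error for a ramp input is infinite.

e_ss = ∞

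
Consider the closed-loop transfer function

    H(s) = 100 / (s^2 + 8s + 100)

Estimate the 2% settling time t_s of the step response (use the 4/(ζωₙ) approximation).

t_s ≈ 1 s

Comparing s^2 + 8s + 100 to s^2 + 2ζωₙs + ωₙ²: ωₙ = 10 rad/s and ζ = 8/(2·10) = 0.4.
ζωₙ = 8/2 = 4, so t_s ≈ 4/(ζωₙ) = 4/4 = 1 s.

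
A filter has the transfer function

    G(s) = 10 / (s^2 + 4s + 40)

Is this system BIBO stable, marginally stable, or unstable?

stable

The denominator s^2 + 4s + 40 factors as (s^2 + 4s + 40), giving poles at s = -2 ± 6j.
Since all poles lie strictly in the left half-plane, the system is stable.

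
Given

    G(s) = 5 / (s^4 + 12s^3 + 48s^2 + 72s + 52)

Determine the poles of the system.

s = -1 ± j, -5 ± j

The poles are the roots of the denominator s^4 + 12s^3 + 48s^2 + 72s + 52 = 0.
No real roots exist; factor into two real quadratics: (s^2 + 2s + 2)(s^2 + 10s + 26) = 0.
Each quadratic gives a conjugate pair via the quadratic formula.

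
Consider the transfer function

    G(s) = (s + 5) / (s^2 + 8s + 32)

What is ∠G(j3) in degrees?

At s = j3: numerator = 5 + j3, denominator = 23 + j24.
∠G = ∠num − ∠den = 30.964° − (46.219°) = -15.26°.

∠G(j3) ≈ -15.26°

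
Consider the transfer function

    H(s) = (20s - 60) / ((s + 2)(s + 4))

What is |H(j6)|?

|H(j6)| ≈ 2.942

Substitute s = j6: numerator = -60 + j120, denominator = -28 + j36.
|H(j6)| = |-60 + j120| / |-28 + j36| = 134.16 / 45.607 ≈ 2.942.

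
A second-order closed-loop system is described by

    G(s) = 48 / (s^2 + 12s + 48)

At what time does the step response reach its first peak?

Comparing s^2 + 12s + 48 to s^2 + 2ζωₙs + ωₙ²: ωₙ = √48 ≈ 6.928 rad/s and ζ = 12/(2·√48) ≈ 0.8660.
ζωₙ = 12/2 = 6, so ω_d = ωₙ√(1−ζ²) = √(ωₙ² − (ζωₙ)²) = √(48 − 6²) = √12 ≈ 3.464 rad/s.
t_p = π/ω_d = π/3.464 ≈ 0.9069 s.

t_p ≈ 0.9069 s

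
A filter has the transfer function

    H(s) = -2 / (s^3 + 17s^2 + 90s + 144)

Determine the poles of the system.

The poles are the roots of the denominator s^3 + 17s^2 + 90s + 144 = 0.
Trying s = -6: the polynomial evaluates to 0, so (s + 6) is a factor.
Dividing out leaves s^2 + 11s + 24 = 0.
Factoring the quadratic: (s + 3)(s + 8) = 0.

s = -6, -3, -8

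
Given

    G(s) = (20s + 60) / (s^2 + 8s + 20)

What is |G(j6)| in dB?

Substitute s = j6: numerator = 60 + j120, denominator = -16 + j48.
|G(j6)| = |60 + j120| / |-16 + j48| = 134.16 / 50.596 ≈ 2.652.
In decibels: 20·log₁₀(2.652) ≈ 8.47 dB.

|G(j6)|_dB ≈ 8.47 dB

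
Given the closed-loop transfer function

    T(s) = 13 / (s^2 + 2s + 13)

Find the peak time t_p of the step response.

Comparing s^2 + 2s + 13 to s^2 + 2ζωₙs + ωₙ²: ωₙ = √13 ≈ 3.606 rad/s and ζ = 2/(2·√13) ≈ 0.2774.
ζωₙ = 2/2 = 1, so ω_d = ωₙ√(1−ζ²) = √(ωₙ² − (ζωₙ)²) = √(13 − 1²) = √12 ≈ 3.464 rad/s.
t_p = π/ω_d = π/3.464 ≈ 0.9069 s.

t_p ≈ 0.9069 s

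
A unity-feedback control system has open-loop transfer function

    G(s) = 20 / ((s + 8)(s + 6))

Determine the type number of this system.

The denominator has no factor of s at the origin — no free integrator — so this is a Type 0 system.

Type 0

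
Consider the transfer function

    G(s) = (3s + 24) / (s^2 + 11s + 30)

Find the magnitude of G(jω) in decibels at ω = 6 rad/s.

|G(j6)|_dB ≈ -6.88 dB

Substitute s = j6: numerator = 24 + j18, denominator = -6 + j66.
|G(j6)| = |24 + j18| / |-6 + j66| = 30 / 66.272 ≈ 0.4527.
In decibels: 20·log₁₀(0.4527) ≈ -6.88 dB.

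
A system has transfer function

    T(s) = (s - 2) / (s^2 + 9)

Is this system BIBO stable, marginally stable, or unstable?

The poles can be read from the denominator factors: s = ±3j.
Since the simple pole(s) at s = ±3j lie on the jω-axis with none in the right half-plane, the system is marginally stable.

marginally stable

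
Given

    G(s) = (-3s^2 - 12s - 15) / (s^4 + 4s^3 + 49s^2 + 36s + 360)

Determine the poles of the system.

s = ±3j, -2 ± 6j

The poles are the roots of the denominator s^4 + 4s^3 + 49s^2 + 36s + 360 = 0.
No real roots exist; factor into two real quadratics: (s^2 + 9)(s^2 + 4s + 40) = 0.
Each quadratic gives a conjugate pair via the quadratic formula.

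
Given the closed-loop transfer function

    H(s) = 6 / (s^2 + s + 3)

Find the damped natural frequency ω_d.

Comparing s^2 + s + 3 to s^2 + 2ζωₙs + ωₙ²: ωₙ = √3 ≈ 1.732 rad/s and ζ = 1/(2·√3) ≈ 0.2887.
ζωₙ = 1/2 = 0.5, so ω_d = ωₙ√(1−ζ²) = √(ωₙ² − (ζωₙ)²) = √(3 − 0.5²) = √2.75 ≈ 1.658 rad/s.

ω_d ≈ 1.658 rad/s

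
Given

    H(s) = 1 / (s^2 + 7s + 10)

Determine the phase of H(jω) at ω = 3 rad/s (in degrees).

At s = j3: numerator = 1, denominator = 1 + j21.
∠H = ∠num − ∠den = 0° − (87.274°) = -87.27°.

∠H(j3) ≈ -87.27°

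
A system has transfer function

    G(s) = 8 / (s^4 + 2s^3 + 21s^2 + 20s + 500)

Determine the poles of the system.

s = 2 ± 4j, -3 ± 4j

The poles are the roots of the denominator s^4 + 2s^3 + 21s^2 + 20s + 500 = 0.
No real roots exist; factor into two real quadratics: (s^2 - 4s + 20)(s^2 + 6s + 25) = 0.
Each quadratic gives a conjugate pair via the quadratic formula.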